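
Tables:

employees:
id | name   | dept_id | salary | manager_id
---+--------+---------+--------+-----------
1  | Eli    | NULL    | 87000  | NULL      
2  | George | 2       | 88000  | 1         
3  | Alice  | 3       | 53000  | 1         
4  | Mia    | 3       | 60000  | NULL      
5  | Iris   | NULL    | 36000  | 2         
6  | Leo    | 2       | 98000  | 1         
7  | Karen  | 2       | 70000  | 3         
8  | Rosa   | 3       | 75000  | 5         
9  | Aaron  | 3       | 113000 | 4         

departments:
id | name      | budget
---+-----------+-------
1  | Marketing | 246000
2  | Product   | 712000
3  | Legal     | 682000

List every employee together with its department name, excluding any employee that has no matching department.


INNER JOIN keeps only employees rows whose dept_id matches an id in departments. Walk through each employee:
  - employee 1 (Eli): dept_id=NULL, no match -> dropped
  - employee 2 (George): dept_id=2 -> matches Product
  - employee 3 (Alice): dept_id=3 -> matches Legal
  - employee 4 (Mia): dept_id=3 -> matches Legal
  - employee 5 (Iris): dept_id=NULL, no match -> dropped
  - employee 6 (Leo): dept_id=2 -> matches Product
  - employee 7 (Karen): dept_id=2 -> matches Product
  - employee 8 (Rosa): dept_id=3 -> matches Legal
  - employee 9 (Aaron): dept_id=3 -> matches Legal
So 2 of 9 rows are dropped.

SQL:
SELECT a.name, b.name AS department
FROM employees a
INNER JOIN departments b ON a.dept_id = b.id

Result:
name   | department
-------+-----------
George | Product   
Alice  | Legal     
Mia    | Legal     
Leo    | Product   
Karen  | Product   
Rosa   | Legal     
Aaron  | Legal     


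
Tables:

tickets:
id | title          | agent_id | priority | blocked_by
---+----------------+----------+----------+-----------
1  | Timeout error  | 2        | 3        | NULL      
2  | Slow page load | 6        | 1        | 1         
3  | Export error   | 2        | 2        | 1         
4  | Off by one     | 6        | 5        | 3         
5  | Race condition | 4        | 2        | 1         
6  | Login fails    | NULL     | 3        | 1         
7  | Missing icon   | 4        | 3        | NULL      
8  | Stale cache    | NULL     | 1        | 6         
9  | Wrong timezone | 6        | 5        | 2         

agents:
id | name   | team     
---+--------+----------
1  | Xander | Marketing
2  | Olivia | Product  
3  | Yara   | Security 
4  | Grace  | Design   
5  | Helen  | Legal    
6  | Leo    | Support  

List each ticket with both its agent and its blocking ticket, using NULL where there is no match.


Two LEFT JOINs from the same base table tickets: one to agents via agent_id, one to tickets itself via blocked_by. Both are LEFT so every ticket is preserved.
Match against agents:
  - ticket 1 (Timeout error): agent_id=2 -> matches Olivia
  - ticket 2 (Slow page load): agent_id=6 -> matches Leo
  - ticket 3 (Export error): agent_id=2 -> matches Olivia
  - ticket 4 (Off by one): agent_id=6 -> matches Leo
  - ticket 5 (Race condition): agent_id=4 -> matches Grace
  - ticket 6 (Login fails): agent_id=NULL, no match -> kept with NULL
  - ticket 7 (Missing icon): agent_id=4 -> matches Grace
  - ticket 8 (Stale cache): agent_id=NULL, no match -> kept with NULL
  - ticket 9 (Wrong timezone): agent_id=6 -> matches Leo
Match against tickets (self):
  - ticket 1 (Timeout error): blocked_by=NULL -> NULL
  - ticket 2 (Slow page load): blocked_by=1 -> Timeout error
  - ticket 3 (Export error): blocked_by=1 -> Timeout error
  - ticket 4 (Off by one): blocked_by=3 -> Export error
  - ticket 5 (Race condition): blocked_by=1 -> Timeout error
  - ticket 6 (Login fails): blocked_by=1 -> Timeout error
  - ticket 7 (Missing icon): blocked_by=NULL -> NULL
  - ticket 8 (Stale cache): blocked_by=6 -> Login fails
  - ticket 9 (Wrong timezone): blocked_by=2 -> Slow page load

SQL:
SELECT a.title, b.name AS agent, c.title AS blocked_by
FROM tickets a
LEFT JOIN agents b ON a.agent_id = b.id
LEFT JOIN tickets c ON a.blocked_by = c.id

Result:
title          | agent  | blocked_by    
---------------+--------+---------------
Timeout error  | Olivia | NULL          
Slow page load | Leo    | Timeout error 
Export error   | Olivia | Timeout error 
Off by one     | Leo    | Export error  
Race condition | Grace  | Timeout error 
Login fails    | NULL   | Timeout error 
Missing icon   | Grace  | NULL          
Stale cache    | NULL   | Login fails   
Wrong timezone | Leo    | Slow page load


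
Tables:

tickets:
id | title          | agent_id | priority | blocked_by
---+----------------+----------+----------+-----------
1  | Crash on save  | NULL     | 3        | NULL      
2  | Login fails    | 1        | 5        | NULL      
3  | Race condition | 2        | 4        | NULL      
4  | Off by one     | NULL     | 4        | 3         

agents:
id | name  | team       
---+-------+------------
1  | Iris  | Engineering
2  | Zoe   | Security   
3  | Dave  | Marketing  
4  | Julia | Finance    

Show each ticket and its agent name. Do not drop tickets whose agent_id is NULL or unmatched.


LEFT JOIN keeps every row from tickets (the left table); where agent_id has no match in agents, the agent columns become NULL. Walk through each ticket:
  - ticket 1 (Crash on save): agent_id=NULL, no match -> kept with NULL
  - ticket 2 (Login fails): agent_id=1 -> matches Iris
  - ticket 3 (Race condition): agent_id=2 -> matches Zoe
  - ticket 4 (Off by one): agent_id=NULL, no match -> kept with NULL
All 4 rows appear; 2 have NULL agent.

SQL:
SELECT a.title, b.name AS agent
FROM tickets a
LEFT JOIN agents b ON a.agent_id = b.id

Result:
title          | agent
---------------+------
Crash on save  | NULL 
Login fails    | Iris 
Race condition | Zoe  
Off by one     | NULL 


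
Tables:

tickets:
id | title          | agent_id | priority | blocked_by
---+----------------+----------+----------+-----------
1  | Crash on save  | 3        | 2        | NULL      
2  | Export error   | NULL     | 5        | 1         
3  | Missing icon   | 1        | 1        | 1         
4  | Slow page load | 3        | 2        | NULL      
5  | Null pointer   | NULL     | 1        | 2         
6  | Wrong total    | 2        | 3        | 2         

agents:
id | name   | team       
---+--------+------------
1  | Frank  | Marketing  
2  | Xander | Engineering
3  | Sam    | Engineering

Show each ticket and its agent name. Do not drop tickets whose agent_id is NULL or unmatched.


LEFT JOIN keeps every row from tickets (the left table); where agent_id has no match in agents, the agent columns become NULL. Walk through each ticket:
  - ticket 1 (Crash on save): agent_id=3 -> matches Sam
  - ticket 2 (Export error): agent_id=NULL, no match -> kept with NULL
  - ticket 3 (Missing icon): agent_id=1 -> matches Frank
  - ticket 4 (Slow page load): agent_id=3 -> matches Sam
  - ticket 5 (Null pointer): agent_id=NULL, no match -> kept with NULL
  - ticket 6 (Wrong total): agent_id=2 -> matches Xander
All 6 rows appear; 2 have NULL agent.

SQL:
SELECT a.title, b.name AS agent
FROM tickets a
LEFT JOIN agents b ON a.agent_id = b.id

Result:
title          | agent 
---------------+-------
Crash on save  | Sam   
Export error   | NULL  
Missing icon   | Frank 
Slow page load | Sam   
Null pointer   | NULL  
Wrong total    | Xander


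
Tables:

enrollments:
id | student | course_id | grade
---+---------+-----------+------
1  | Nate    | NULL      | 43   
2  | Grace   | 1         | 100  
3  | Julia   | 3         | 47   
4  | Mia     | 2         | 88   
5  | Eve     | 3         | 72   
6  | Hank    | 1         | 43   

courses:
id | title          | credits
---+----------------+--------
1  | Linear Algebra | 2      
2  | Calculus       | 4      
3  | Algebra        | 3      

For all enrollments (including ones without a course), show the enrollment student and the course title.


LEFT JOIN keeps every row from enrollments (the left table); where course_id has no match in courses, the course columns become NULL. Walk through each enrollment:
  - enrollment 1 (Nate): course_id=NULL, no match -> kept with NULL
  - enrollment 2 (Grace): course_id=1 -> matches Linear Algebra
  - enrollment 3 (Julia): course_id=3 -> matches Algebra
  - enrollment 4 (Mia): course_id=2 -> matches Calculus
  - enrollment 5 (Eve): course_id=3 -> matches Algebra
  - enrollment 6 (Hank): course_id=1 -> matches Linear Algebra
All 6 rows appear; 1 has NULL course.

SQL:
SELECT a.student, b.title AS course
FROM enrollments a
LEFT JOIN courses b ON a.course_id = b.id

Result:
student | course        
--------+---------------
Nate    | NULL          
Grace   | Linear Algebra
Julia   | Algebra       
Mia     | Calculus      
Eve     | Algebra       
Hank    | Linear Algebra


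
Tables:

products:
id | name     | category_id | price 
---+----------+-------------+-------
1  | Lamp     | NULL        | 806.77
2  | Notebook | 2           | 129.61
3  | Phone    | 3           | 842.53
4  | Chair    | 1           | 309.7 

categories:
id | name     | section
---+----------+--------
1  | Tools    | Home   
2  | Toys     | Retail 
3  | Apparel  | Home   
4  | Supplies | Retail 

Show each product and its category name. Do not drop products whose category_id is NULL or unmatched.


LEFT JOIN keeps every row from products (the left table); where category_id has no match in categories, the category columns become NULL. Walk through each product:
  - product 1 (Lamp): category_id=NULL, no match -> kept with NULL
  - product 2 (Notebook): category_id=2 -> matches Toys
  - product 3 (Phone): category_id=3 -> matches Apparel
  - product 4 (Chair): category_id=1 -> matches Tools
All 4 rows appear; 1 has NULL category.

SQL:
SELECT a.name, b.name AS category
FROM products a
LEFT JOIN categories b ON a.category_id = b.id

Result:
name     | category
---------+---------
Lamp     | NULL    
Notebook | Toys    
Phone    | Apparel 
Chair    | Tools   


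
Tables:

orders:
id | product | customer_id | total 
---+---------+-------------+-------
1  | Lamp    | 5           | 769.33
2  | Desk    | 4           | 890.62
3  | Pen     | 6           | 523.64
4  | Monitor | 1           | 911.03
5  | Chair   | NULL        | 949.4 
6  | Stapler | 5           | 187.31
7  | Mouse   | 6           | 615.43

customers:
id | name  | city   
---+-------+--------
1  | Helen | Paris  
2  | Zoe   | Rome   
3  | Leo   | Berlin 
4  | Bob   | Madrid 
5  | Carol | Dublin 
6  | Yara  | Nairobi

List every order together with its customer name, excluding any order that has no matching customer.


INNER JOIN keeps only orders rows whose customer_id matches an id in customers. Walk through each order:
  - order 1 (Lamp): customer_id=5 -> matches Carol
  - order 2 (Desk): customer_id=4 -> matches Bob
  - order 3 (Pen): customer_id=6 -> matches Yara
  - order 4 (Monitor): customer_id=1 -> matches Helen
  - order 5 (Chair): customer_id=NULL, no match -> dropped
  - order 6 (Stapler): customer_id=5 -> matches Carol
  - order 7 (Mouse): customer_id=6 -> matches Yara
So 1 of 7 rows is dropped.

SQL:
SELECT a.product, b.name AS customer
FROM orders a
INNER JOIN customers b ON a.customer_id = b.id

Result:
product | customer
--------+---------
Lamp    | Carol   
Desk    | Bob     
Pen     | Yara    
Monitor | Helen   
Stapler | Carol   
Mouse   | Yara    


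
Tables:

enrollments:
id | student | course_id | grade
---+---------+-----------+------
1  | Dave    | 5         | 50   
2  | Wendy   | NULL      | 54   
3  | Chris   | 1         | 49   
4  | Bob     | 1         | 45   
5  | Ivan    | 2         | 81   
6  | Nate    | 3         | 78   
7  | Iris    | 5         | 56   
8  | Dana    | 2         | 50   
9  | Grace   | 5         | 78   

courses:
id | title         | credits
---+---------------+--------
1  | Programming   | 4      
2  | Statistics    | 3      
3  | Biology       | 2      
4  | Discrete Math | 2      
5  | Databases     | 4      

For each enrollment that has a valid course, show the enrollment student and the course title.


INNER JOIN keeps only enrollments rows whose course_id matches an id in courses. Walk through each enrollment:
  - enrollment 1 (Dave): course_id=5 -> matches Databases
  - enrollment 2 (Wendy): course_id=NULL, no match -> dropped
  - enrollment 3 (Chris): course_id=1 -> matches Programming
  - enrollment 4 (Bob): course_id=1 -> matches Programming
  - enrollment 5 (Ivan): course_id=2 -> matches Statistics
  - enrollment 6 (Nate): course_id=3 -> matches Biology
  - enrollment 7 (Iris): course_id=5 -> matches Databases
  - enrollment 8 (Dana): course_id=2 -> matches Statistics
  - enrollment 9 (Grace): course_id=5 -> matches Databases
So 1 of 9 rows is dropped.

SQL:
SELECT a.student, b.title AS course
FROM enrollments a
INNER JOIN courses b ON a.course_id = b.id

Result:
student | course     
--------+------------
Dave    | Databases  
Chris   | Programming
Bob     | Programming
Ivan    | Statistics 
Nate    | Biology    
Iris    | Databases  
Dana    | Statistics 
Grace   | Databases  


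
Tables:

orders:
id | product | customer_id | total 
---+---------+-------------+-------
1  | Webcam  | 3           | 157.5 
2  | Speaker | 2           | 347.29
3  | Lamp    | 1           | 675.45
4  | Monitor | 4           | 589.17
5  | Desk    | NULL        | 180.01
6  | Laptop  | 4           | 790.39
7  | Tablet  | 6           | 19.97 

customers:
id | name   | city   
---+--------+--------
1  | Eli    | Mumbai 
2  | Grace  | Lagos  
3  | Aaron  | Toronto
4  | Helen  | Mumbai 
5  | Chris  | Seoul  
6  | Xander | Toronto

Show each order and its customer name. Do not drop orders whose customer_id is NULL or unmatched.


LEFT JOIN keeps every row from orders (the left table); where customer_id has no match in customers, the customer columns become NULL. Walk through each order:
  - order 1 (Webcam): customer_id=3 -> matches Aaron
  - order 2 (Speaker): customer_id=2 -> matches Grace
  - order 3 (Lamp): customer_id=1 -> matches Eli
  - order 4 (Monitor): customer_id=4 -> matches Helen
  - order 5 (Desk): customer_id=NULL, no match -> kept with NULL
  - order 6 (Laptop): customer_id=4 -> matches Helen
  - order 7 (Tablet): customer_id=6 -> matches Xander
All 7 rows appear; 1 has NULL customer.

SQL:
SELECT a.product, b.name AS customer
FROM orders a
LEFT JOIN customers b ON a.customer_id = b.id

Result:
product | customer
--------+---------
Webcam  | Aaron   
Speaker | Grace   
Lamp    | Eli     
Monitor | Helen   
Desk    | NULL    
Laptop  | Helen   
Tablet  | Xander  


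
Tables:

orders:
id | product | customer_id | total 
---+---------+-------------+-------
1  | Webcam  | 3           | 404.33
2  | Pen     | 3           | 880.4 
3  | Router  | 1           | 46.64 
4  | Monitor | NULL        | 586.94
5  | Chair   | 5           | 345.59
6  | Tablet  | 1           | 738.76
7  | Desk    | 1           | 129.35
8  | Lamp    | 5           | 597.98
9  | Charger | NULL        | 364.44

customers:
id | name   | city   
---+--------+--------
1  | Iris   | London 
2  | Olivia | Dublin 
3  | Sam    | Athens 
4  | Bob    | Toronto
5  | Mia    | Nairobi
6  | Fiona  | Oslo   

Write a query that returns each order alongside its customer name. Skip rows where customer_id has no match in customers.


INNER JOIN keeps only orders rows whose customer_id matches an id in customers. Walk through each order:
  - order 1 (Webcam): customer_id=3 -> matches Sam
  - order 2 (Pen): customer_id=3 -> matches Sam
  - order 3 (Router): customer_id=1 -> matches Iris
  - order 4 (Monitor): customer_id=NULL, no match -> dropped
  - order 5 (Chair): customer_id=5 -> matches Mia
  - order 6 (Tablet): customer_id=1 -> matches Iris
  - order 7 (Desk): customer_id=1 -> matches Iris
  - order 8 (Lamp): customer_id=5 -> matches Mia
  - order 9 (Charger): customer_id=NULL, no match -> dropped
So 2 of 9 rows are dropped.

SQL:
SELECT a.product, b.name AS customer
FROM orders a
INNER JOIN customers b ON a.customer_id = b.id

Result:
product | customer
--------+---------
Webcam  | Sam     
Pen     | Sam     
Router  | Iris    
Chair   | Mia     
Tablet  | Iris    
Desk    | Iris    
Lamp    | Mia     


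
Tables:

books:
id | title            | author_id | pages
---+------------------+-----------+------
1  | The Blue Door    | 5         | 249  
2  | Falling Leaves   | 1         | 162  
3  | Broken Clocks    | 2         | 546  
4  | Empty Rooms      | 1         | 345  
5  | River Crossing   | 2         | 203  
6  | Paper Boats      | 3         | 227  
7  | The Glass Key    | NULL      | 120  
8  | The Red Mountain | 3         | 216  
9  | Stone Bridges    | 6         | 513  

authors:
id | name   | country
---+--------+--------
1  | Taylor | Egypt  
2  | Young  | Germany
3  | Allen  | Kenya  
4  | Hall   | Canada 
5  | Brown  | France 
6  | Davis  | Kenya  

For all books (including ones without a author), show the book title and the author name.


LEFT JOIN keeps every row from books (the left table); where author_id has no match in authors, the author columns become NULL. Walk through each book:
  - book 1 (The Blue Door): author_id=5 -> matches Brown
  - book 2 (Falling Leaves): author_id=1 -> matches Taylor
  - book 3 (Broken Clocks): author_id=2 -> matches Young
  - book 4 (Empty Rooms): author_id=1 -> matches Taylor
  - book 5 (River Crossing): author_id=2 -> matches Young
  - book 6 (Paper Boats): author_id=3 -> matches Allen
  - book 7 (The Glass Key): author_id=NULL, no match -> kept with NULL
  - book 8 (The Red Mountain): author_id=3 -> matches Allen
  - book 9 (Stone Bridges): author_id=6 -> matches Davis
All 9 rows appear; 1 has NULL author.

SQL:
SELECT a.title, b.name AS author
FROM books a
LEFT JOIN authors b ON a.author_id = b.id

Result:
title            | author
-----------------+-------
The Blue Door    | Brown 
Falling Leaves   | Taylor
Broken Clocks    | Young 
Empty Rooms      | Taylor
River Crossing   | Young 
Paper Boats      | Allen 
The Glass Key    | NULL  
The Red Mountain | Allen 
Stone Bridges    | Davis 


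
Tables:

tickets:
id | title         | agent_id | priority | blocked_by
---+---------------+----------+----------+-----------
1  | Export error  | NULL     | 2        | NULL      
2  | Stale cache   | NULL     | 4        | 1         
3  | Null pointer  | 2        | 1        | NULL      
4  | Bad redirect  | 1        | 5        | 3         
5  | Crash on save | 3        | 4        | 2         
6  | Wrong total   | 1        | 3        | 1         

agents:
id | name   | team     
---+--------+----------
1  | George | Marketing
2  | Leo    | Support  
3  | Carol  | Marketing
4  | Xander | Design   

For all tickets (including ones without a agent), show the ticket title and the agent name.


LEFT JOIN keeps every row from tickets (the left table); where agent_id has no match in agents, the agent columns become NULL. Walk through each ticket:
  - ticket 1 (Export error): agent_id=NULL, no match -> kept with NULL
  - ticket 2 (Stale cache): agent_id=NULL, no match -> kept with NULL
  - ticket 3 (Null pointer): agent_id=2 -> matches Leo
  - ticket 4 (Bad redirect): agent_id=1 -> matches George
  - ticket 5 (Crash on save): agent_id=3 -> matches Carol
  - ticket 6 (Wrong total): agent_id=1 -> matches George
All 6 rows appear; 2 have NULL agent.

SQL:
SELECT a.title, b.name AS agent
FROM tickets a
LEFT JOIN agents b ON a.agent_id = b.id

Result:
title         | agent 
--------------+-------
Export error  | NULL  
Stale cache   | NULL  
Null pointer  | Leo   
Bad redirect  | George
Crash on save | Carol 
Wrong total   | George


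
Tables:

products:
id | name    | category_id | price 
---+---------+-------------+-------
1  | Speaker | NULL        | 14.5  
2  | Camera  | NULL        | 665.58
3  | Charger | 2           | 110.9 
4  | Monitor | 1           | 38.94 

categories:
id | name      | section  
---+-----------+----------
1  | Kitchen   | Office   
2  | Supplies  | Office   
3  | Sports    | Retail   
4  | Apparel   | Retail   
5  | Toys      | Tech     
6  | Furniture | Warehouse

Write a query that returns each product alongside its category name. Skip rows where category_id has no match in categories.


INNER JOIN keeps only products rows whose category_id matches an id in categories. Walk through each product:
  - product 1 (Speaker): category_id=NULL, no match -> dropped
  - product 2 (Camera): category_id=NULL, no match -> dropped
  - product 3 (Charger): category_id=2 -> matches Supplies
  - product 4 (Monitor): category_id=1 -> matches Kitchen
So 2 of 4 rows are dropped.

SQL:
SELECT a.name, b.name AS category
FROM products a
INNER JOIN categories b ON a.category_id = b.id

Result:
name    | category
--------+---------
Charger | Supplies
Monitor | Kitchen 


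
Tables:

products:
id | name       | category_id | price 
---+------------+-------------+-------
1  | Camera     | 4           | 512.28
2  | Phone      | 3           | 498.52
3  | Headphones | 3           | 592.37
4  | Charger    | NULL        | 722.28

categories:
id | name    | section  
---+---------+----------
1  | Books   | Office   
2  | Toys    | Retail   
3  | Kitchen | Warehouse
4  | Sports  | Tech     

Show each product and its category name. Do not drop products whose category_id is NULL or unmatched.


LEFT JOIN keeps every row from products (the left table); where category_id has no match in categories, the category columns become NULL. Walk through each product:
  - product 1 (Camera): category_id=4 -> matches Sports
  - product 2 (Phone): category_id=3 -> matches Kitchen
  - product 3 (Headphones): category_id=3 -> matches Kitchen
  - product 4 (Charger): category_id=NULL, no match -> kept with NULL
All 4 rows appear; 1 has NULL category.

SQL:
SELECT a.name, b.name AS category
FROM products a
LEFT JOIN categories b ON a.category_id = b.id

Result:
name       | category
-----------+---------
Camera     | Sports  
Phone      | Kitchen 
Headphones | Kitchen 
Charger    | NULL    


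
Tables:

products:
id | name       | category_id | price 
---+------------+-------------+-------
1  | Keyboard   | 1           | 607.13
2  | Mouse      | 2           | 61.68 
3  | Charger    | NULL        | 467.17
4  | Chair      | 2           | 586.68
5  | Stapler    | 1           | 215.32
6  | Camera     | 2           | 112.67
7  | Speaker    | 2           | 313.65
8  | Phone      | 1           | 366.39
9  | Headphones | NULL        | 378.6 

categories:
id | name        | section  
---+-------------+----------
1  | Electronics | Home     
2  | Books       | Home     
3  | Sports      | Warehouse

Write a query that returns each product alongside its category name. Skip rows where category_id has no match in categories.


INNER JOIN keeps only products rows whose category_id matches an id in categories. Walk through each product:
  - product 1 (Keyboard): category_id=1 -> matches Electronics
  - product 2 (Mouse): category_id=2 -> matches Books
  - product 3 (Charger): category_id=NULL, no match -> dropped
  - product 4 (Chair): category_id=2 -> matches Books
  - product 5 (Stapler): category_id=1 -> matches Electronics
  - product 6 (Camera): category_id=2 -> matches Books
  - product 7 (Speaker): category_id=2 -> matches Books
  - product 8 (Phone): category_id=1 -> matches Electronics
  - product 9 (Headphones): category_id=NULL, no match -> dropped
So 2 of 9 rows are dropped.

SQL:
SELECT a.name, b.name AS category
FROM products a
INNER JOIN categories b ON a.category_id = b.id

Result:
name     | category   
---------+------------
Keyboard | Electronics
Mouse    | Books      
Chair    | Books      
Stapler  | Electronics
Camera   | Books      
Speaker  | Books      
Phone    | Electronics


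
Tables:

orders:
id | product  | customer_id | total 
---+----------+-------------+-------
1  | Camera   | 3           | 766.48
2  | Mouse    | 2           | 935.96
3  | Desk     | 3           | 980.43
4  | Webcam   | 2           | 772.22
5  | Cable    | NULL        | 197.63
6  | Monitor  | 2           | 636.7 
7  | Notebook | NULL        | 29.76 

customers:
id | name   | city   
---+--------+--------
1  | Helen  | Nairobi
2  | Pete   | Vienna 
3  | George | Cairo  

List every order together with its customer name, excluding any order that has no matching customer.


INNER JOIN keeps only orders rows whose customer_id matches an id in customers. Walk through each order:
  - order 1 (Camera): customer_id=3 -> matches George
  - order 2 (Mouse): customer_id=2 -> matches Pete
  - order 3 (Desk): customer_id=3 -> matches George
  - order 4 (Webcam): customer_id=2 -> matches Pete
  - order 5 (Cable): customer_id=NULL, no match -> dropped
  - order 6 (Monitor): customer_id=2 -> matches Pete
  - order 7 (Notebook): customer_id=NULL, no match -> dropped
So 2 of 7 rows are dropped.

SQL:
SELECT a.product, b.name AS customer
FROM orders a
INNER JOIN customers b ON a.customer_id = b.id

Result:
product | customer
--------+---------
Camera  | George  
Mouse   | Pete    
Desk    | George  
Webcam  | Pete    
Monitor | Pete    


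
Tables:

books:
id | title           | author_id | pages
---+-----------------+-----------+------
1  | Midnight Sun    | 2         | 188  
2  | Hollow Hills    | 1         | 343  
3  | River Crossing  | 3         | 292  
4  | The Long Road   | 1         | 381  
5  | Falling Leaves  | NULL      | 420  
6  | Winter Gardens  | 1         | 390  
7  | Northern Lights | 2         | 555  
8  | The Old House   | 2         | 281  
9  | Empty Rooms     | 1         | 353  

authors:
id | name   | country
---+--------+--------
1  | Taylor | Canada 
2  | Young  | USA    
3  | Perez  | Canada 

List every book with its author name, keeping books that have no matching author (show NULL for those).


LEFT JOIN keeps every row from books (the left table); where author_id has no match in authors, the author columns become NULL. Walk through each book:
  - book 1 (Midnight Sun): author_id=2 -> matches Young
  - book 2 (Hollow Hills): author_id=1 -> matches Taylor
  - book 3 (River Crossing): author_id=3 -> matches Perez
  - book 4 (The Long Road): author_id=1 -> matches Taylor
  - book 5 (Falling Leaves): author_id=NULL, no match -> kept with NULL
  - book 6 (Winter Gardens): author_id=1 -> matches Taylor
  - book 7 (Northern Lights): author_id=2 -> matches Young
  - book 8 (The Old House): author_id=2 -> matches Young
  - book 9 (Empty Rooms): author_id=1 -> matches Taylor
All 9 rows appear; 1 has NULL author.

SQL:
SELECT a.title, b.name AS author
FROM books a
LEFT JOIN authors b ON a.author_id = b.id

Result:
title           | author
----------------+-------
Midnight Sun    | Young 
Hollow Hills    | Taylor
River Crossing  | Perez 
The Long Road   | Taylor
Falling Leaves  | NULL  
Winter Gardens  | Taylor
Northern Lights | Young 
The Old House   | Young 
Empty Rooms     | Taylor


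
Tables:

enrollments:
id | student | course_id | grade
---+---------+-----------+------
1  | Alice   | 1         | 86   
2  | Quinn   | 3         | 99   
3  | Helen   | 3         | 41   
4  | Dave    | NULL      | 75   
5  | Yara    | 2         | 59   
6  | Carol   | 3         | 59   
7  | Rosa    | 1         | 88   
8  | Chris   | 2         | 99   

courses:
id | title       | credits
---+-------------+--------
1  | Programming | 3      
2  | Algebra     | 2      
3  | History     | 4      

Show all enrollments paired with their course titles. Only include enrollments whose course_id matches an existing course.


INNER JOIN keeps only enrollments rows whose course_id matches an id in courses. Walk through each enrollment:
  - enrollment 1 (Alice): course_id=1 -> matches Programming
  - enrollment 2 (Quinn): course_id=3 -> matches History
  - enrollment 3 (Helen): course_id=3 -> matches History
  - enrollment 4 (Dave): course_id=NULL, no match -> dropped
  - enrollment 5 (Yara): course_id=2 -> matches Algebra
  - enrollment 6 (Carol): course_id=3 -> matches History
  - enrollment 7 (Rosa): course_id=1 -> matches Programming
  - enrollment 8 (Chris): course_id=2 -> matches Algebra
So 1 of 8 rows is dropped.

SQL:
SELECT a.student, b.title AS course
FROM enrollments a
INNER JOIN courses b ON a.course_id = b.id

Result:
student | course     
--------+------------
Alice   | Programming
Quinn   | History    
Helen   | History    
Yara    | Algebra    
Carol   | History    
Rosa    | Programming
Chris   | Algebra    


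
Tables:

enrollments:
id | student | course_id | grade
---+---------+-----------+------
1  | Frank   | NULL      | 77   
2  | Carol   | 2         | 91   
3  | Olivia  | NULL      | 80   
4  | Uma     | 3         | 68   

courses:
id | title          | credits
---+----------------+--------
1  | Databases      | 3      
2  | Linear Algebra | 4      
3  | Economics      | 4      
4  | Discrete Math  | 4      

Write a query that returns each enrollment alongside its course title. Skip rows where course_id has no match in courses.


INNER JOIN keeps only enrollments rows whose course_id matches an id in courses. Walk through each enrollment:
  - enrollment 1 (Frank): course_id=NULL, no match -> dropped
  - enrollment 2 (Carol): course_id=2 -> matches Linear Algebra
  - enrollment 3 (Olivia): course_id=NULL, no match -> dropped
  - enrollment 4 (Uma): course_id=3 -> matches Economics
So 2 of 4 rows are dropped.

SQL:
SELECT a.student, b.title AS course
FROM enrollments a
INNER JOIN courses b ON a.course_id = b.id

Result:
student | course        
--------+---------------
Carol   | Linear Algebra
Uma     | Economics     


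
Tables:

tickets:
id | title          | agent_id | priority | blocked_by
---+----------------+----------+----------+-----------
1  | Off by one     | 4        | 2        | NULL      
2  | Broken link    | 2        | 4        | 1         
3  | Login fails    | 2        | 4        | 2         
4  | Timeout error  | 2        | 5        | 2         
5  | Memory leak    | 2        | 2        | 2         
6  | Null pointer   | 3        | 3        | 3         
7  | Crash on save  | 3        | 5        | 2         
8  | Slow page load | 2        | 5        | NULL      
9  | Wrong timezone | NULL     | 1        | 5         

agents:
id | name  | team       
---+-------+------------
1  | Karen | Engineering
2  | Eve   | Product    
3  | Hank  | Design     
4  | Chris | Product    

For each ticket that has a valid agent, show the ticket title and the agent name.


INNER JOIN keeps only tickets rows whose agent_id matches an id in agents. Walk through each ticket:
  - ticket 1 (Off by one): agent_id=4 -> matches Chris
  - ticket 2 (Broken link): agent_id=2 -> matches Eve
  - ticket 3 (Login fails): agent_id=2 -> matches Eve
  - ticket 4 (Timeout error): agent_id=2 -> matches Eve
  - ticket 5 (Memory leak): agent_id=2 -> matches Eve
  - ticket 6 (Null pointer): agent_id=3 -> matches Hank
  - ticket 7 (Crash on save): agent_id=3 -> matches Hank
  - ticket 8 (Slow page load): agent_id=2 -> matches Eve
  - ticket 9 (Wrong timezone): agent_id=NULL, no match -> dropped
So 1 of 9 rows is dropped.

SQL:
SELECT a.title, b.name AS agent
FROM tickets a
INNER JOIN agents b ON a.agent_id = b.id

Result:
title          | agent
---------------+------
Off by one     | Chris
Broken link    | Eve  
Login fails    | Eve  
Timeout error  | Eve  
Memory leak    | Eve  
Null pointer   | Hank 
Crash on save  | Hank 
Slow page load | Eve  


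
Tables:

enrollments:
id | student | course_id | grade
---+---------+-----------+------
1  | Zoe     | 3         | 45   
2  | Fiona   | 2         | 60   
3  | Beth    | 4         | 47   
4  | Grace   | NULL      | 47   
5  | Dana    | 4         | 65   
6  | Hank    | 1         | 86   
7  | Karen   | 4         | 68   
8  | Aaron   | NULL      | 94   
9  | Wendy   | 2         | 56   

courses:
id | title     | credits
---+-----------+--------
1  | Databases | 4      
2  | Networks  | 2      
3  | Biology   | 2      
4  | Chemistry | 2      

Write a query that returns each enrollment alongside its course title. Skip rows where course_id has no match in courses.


INNER JOIN keeps only enrollments rows whose course_id matches an id in courses. Walk through each enrollment:
  - enrollment 1 (Zoe): course_id=3 -> matches Biology
  - enrollment 2 (Fiona): course_id=2 -> matches Networks
  - enrollment 3 (Beth): course_id=4 -> matches Chemistry
  - enrollment 4 (Grace): course_id=NULL, no match -> dropped
  - enrollment 5 (Dana): course_id=4 -> matches Chemistry
  - enrollment 6 (Hank): course_id=1 -> matches Databases
  - enrollment 7 (Karen): course_id=4 -> matches Chemistry
  - enrollment 8 (Aaron): course_id=NULL, no match -> dropped
  - enrollment 9 (Wendy): course_id=2 -> matches Networks
So 2 of 9 rows are dropped.

SQL:
SELECT a.student, b.title AS course
FROM enrollments a
INNER JOIN courses b ON a.course_id = b.id

Result:
student | course   
--------+----------
Zoe     | Biology  
Fiona   | Networks 
Beth    | Chemistry
Dana    | Chemistry
Hank    | Databases
Karen   | Chemistry
Wendy   | Networks 


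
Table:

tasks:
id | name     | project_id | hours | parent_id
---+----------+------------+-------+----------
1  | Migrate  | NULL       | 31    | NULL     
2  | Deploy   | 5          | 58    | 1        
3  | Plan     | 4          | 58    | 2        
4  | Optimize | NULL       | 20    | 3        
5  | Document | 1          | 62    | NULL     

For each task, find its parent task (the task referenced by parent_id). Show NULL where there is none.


This is a self-join: tasks is joined to a second copy of itself, matching each row's parent_id to another row's id. Use LEFT JOIN so rows with parent_id=NULL are kept.
  - task 1 (Migrate): parent_id=NULL -> NULL
  - task 2 (Deploy): parent_id=1 -> Migrate
  - task 3 (Plan): parent_id=2 -> Deploy
  - task 4 (Optimize): parent_id=3 -> Plan
  - task 5 (Document): parent_id=NULL -> NULL

SQL:
SELECT a.name AS item, b.name AS parent
FROM tasks a
LEFT JOIN tasks b ON a.parent_id = b.id

Result:
item     | parent 
---------+--------
Migrate  | NULL   
Deploy   | Migrate
Plan     | Deploy 
Optimize | Plan   
Document | NULL   


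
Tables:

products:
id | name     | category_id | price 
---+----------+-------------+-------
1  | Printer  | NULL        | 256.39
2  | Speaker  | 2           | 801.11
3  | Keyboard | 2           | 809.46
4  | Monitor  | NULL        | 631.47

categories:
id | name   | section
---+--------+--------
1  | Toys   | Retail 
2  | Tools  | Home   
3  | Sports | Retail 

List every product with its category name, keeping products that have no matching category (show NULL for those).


LEFT JOIN keeps every row from products (the left table); where category_id has no match in categories, the category columns become NULL. Walk through each product:
  - product 1 (Printer): category_id=NULL, no match -> kept with NULL
  - product 2 (Speaker): category_id=2 -> matches Tools
  - product 3 (Keyboard): category_id=2 -> matches Tools
  - product 4 (Monitor): category_id=NULL, no match -> kept with NULL
All 4 rows appear; 2 have NULL category.

SQL:
SELECT a.name, b.name AS category
FROM products a
LEFT JOIN categories b ON a.category_id = b.id

Result:
name     | category
---------+---------
Printer  | NULL    
Speaker  | Tools   
Keyboard | Tools   
Monitor  | NULL    


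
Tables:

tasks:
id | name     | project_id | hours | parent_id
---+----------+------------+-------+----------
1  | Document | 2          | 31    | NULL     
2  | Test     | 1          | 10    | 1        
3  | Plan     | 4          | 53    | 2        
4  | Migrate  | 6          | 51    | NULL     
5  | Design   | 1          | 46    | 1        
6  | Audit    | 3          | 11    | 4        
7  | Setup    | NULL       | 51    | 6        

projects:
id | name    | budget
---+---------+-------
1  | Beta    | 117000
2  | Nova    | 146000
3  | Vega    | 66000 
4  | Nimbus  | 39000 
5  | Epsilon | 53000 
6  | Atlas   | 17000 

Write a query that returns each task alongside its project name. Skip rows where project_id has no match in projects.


INNER JOIN keeps only tasks rows whose project_id matches an id in projects. Walk through each task:
  - task 1 (Document): project_id=2 -> matches Nova
  - task 2 (Test): project_id=1 -> matches Beta
  - task 3 (Plan): project_id=4 -> matches Nimbus
  - task 4 (Migrate): project_id=6 -> matches Atlas
  - task 5 (Design): project_id=1 -> matches Beta
  - task 6 (Audit): project_id=3 -> matches Vega
  - task 7 (Setup): project_id=NULL, no match -> dropped
So 1 of 7 rows is dropped.

SQL:
SELECT a.name, b.name AS project
FROM tasks a
INNER JOIN projects b ON a.project_id = b.id

Result:
name     | project
---------+--------
Document | Nova   
Test     | Beta   
Plan     | Nimbus 
Migrate  | Atlas  
Design   | Beta   
Audit    | Vega   


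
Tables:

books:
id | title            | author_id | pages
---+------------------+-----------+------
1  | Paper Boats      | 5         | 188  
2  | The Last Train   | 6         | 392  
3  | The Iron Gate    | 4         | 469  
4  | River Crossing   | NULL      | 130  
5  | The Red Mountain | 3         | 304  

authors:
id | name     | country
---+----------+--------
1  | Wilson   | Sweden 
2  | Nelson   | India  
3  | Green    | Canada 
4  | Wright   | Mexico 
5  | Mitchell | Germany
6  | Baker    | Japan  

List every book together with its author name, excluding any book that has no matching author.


INNER JOIN keeps only books rows whose author_id matches an id in authors. Walk through each book:
  - book 1 (Paper Boats): author_id=5 -> matches Mitchell
  - book 2 (The Last Train): author_id=6 -> matches Baker
  - book 3 (The Iron Gate): author_id=4 -> matches Wright
  - book 4 (River Crossing): author_id=NULL, no match -> dropped
  - book 5 (The Red Mountain): author_id=3 -> matches Green
So 1 of 5 rows is dropped.

SQL:
SELECT a.title, b.name AS author
FROM books a
INNER JOIN authors b ON a.author_id = b.id

Result:
title            | author  
-----------------+---------
Paper Boats      | Mitchell
The Last Train   | Baker   
The Iron Gate    | Wright  
The Red Mountain | Green   


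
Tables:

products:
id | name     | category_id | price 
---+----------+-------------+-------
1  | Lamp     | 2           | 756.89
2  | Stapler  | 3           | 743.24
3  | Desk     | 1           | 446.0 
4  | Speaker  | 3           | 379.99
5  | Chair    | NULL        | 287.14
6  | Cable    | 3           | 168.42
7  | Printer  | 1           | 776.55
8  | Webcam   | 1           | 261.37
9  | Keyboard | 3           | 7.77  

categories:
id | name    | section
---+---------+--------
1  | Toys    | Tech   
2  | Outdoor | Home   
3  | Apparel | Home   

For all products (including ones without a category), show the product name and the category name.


LEFT JOIN keeps every row from products (the left table); where category_id has no match in categories, the category columns become NULL. Walk through each product:
  - product 1 (Lamp): category_id=2 -> matches Outdoor
  - product 2 (Stapler): category_id=3 -> matches Apparel
  - product 3 (Desk): category_id=1 -> matches Toys
  - product 4 (Speaker): category_id=3 -> matches Apparel
  - product 5 (Chair): category_id=NULL, no match -> kept with NULL
  - product 6 (Cable): category_id=3 -> matches Apparel
  - product 7 (Printer): category_id=1 -> matches Toys
  - product 8 (Webcam): category_id=1 -> matches Toys
  - product 9 (Keyboard): category_id=3 -> matches Apparel
All 9 rows appear; 1 has NULL category.

SQL:
SELECT a.name, b.name AS category
FROM products a
LEFT JOIN categories b ON a.category_id = b.id

Result:
name     | category
---------+---------
Lamp     | Outdoor 
Stapler  | Apparel 
Desk     | Toys    
Speaker  | Apparel 
Chair    | NULL    
Cable    | Apparel 
Printer  | Toys    
Webcam   | Toys    
Keyboard | Apparel 


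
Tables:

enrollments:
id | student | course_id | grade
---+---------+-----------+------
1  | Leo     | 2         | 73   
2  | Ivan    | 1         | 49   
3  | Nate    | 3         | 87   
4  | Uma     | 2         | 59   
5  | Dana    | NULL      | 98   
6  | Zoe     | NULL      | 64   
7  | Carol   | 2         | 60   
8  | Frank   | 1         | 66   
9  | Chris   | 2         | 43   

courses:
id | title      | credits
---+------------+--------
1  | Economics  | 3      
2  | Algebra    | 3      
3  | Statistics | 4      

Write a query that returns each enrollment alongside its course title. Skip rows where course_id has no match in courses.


INNER JOIN keeps only enrollments rows whose course_id matches an id in courses. Walk through each enrollment:
  - enrollment 1 (Leo): course_id=2 -> matches Algebra
  - enrollment 2 (Ivan): course_id=1 -> matches Economics
  - enrollment 3 (Nate): course_id=3 -> matches Statistics
  - enrollment 4 (Uma): course_id=2 -> matches Algebra
  - enrollment 5 (Dana): course_id=NULL, no match -> dropped
  - enrollment 6 (Zoe): course_id=NULL, no match -> dropped
  - enrollment 7 (Carol): course_id=2 -> matches Algebra
  - enrollment 8 (Frank): course_id=1 -> matches Economics
  - enrollment 9 (Chris): course_id=2 -> matches Algebra
So 2 of 9 rows are dropped.

SQL:
SELECT a.student, b.title AS course
FROM enrollments a
INNER JOIN courses b ON a.course_id = b.id

Result:
student | course    
--------+-----------
Leo     | Algebra   
Ivan    | Economics 
Nate    | Statistics
Uma     | Algebra   
Carol   | Algebra   
Frank   | Economics 
Chris   | Algebra   
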